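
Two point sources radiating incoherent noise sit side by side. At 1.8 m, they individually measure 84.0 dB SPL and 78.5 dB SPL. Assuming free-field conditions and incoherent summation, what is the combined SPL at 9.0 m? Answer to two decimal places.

71.10 dB SPL

Combined at 1.8 m: 10·log₁₀(10^(84.0/10)+10^(78.5/10)) = 85.078 dB SPL.
Then apply −20·log₁₀(9.0/1.8) = -13.979 dB → 71.10 dB SPL.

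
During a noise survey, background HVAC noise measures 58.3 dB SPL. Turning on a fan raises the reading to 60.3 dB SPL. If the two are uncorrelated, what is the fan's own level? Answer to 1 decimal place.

Remove the background by subtracting linear intensities:
L_src = 10·log₁₀(10^(60.3/10) − 10^(58.3/10)) = 10·log₁₀(395400) = 56.0 dB SPL.

56.0 dB SPL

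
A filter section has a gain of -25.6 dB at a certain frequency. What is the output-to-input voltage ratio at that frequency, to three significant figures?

Voltage ratio = 10^(dB/20).
10^(-25.6/20) = 10^(-1.280) = 0.0525.

0.0525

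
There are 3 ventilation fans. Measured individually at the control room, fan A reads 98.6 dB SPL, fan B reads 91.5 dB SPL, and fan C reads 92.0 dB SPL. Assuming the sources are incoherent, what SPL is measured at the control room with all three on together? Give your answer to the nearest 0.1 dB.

Uncorrelated sources add in intensity (power), not in dB.
L_total = 10·log₁₀(10^(98.6/10) + 10^(91.5/10) + 10^(92.0/10)) = 10·log₁₀(10242000000) = 100.1 dB SPL.

100.1 dB SPL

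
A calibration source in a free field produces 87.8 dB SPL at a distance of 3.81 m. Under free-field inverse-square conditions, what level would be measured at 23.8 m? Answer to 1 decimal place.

71.9 dB SPL

For a point source in a free field, ΔL = −20·log₁₀(d₂/d₁).
ΔL = −20·log₁₀(23.8/3.81) = -15.91 dB, so L₂ = 87.8 + (-15.91) = 71.9 dB SPL.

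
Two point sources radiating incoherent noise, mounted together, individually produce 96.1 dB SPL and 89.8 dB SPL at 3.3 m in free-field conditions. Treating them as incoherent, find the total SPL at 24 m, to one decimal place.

79.8 dB SPL

Combined at 3.3 m: 10·log₁₀(10^(96.1/10)+10^(89.8/10)) = 97.01 dB SPL.
Then apply −20·log₁₀(24/3.3) = -17.23 dB → 79.8 dB SPL.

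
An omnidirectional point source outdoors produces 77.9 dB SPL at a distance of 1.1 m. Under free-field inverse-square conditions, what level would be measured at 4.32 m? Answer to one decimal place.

For a point source in a free field, ΔL = −20·log₁₀(d₂/d₁).
ΔL = −20·log₁₀(4.32/1.1) = -11.88 dB, so L₂ = 77.9 + (-11.88) = 66.0 dB SPL.

66.0 dB SPL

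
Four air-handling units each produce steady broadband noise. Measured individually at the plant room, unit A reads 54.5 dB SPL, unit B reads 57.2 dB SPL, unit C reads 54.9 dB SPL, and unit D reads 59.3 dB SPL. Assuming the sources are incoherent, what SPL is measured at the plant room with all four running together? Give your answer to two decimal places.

62.94 dB SPL

Add the sources as powers (linear), then convert back to dB:
L_total = 10·log₁₀(10^(54.5/10) + 10^(57.2/10) + 10^(54.9/10) + 10^(59.3/10)) = 10·log₁₀(1967000) = 62.94 dB SPL.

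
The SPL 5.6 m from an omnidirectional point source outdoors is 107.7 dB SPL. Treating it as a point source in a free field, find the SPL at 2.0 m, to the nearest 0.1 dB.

Free-field point source: level drops by 20·log₁₀ of the distance ratio.
ΔL = −20·log₁₀(2.0/5.6) = 8.94 dB, so L₂ = 107.7 + (8.94) = 116.6 dB SPL.

116.6 dB SPL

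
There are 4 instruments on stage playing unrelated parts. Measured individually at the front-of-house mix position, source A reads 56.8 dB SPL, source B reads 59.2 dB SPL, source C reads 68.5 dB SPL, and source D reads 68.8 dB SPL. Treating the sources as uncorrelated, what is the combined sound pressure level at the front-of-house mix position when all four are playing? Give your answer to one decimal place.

Add the sources as powers (linear), then convert back to dB:
L_total = 10·log₁₀(10^(56.8/10) + 10^(59.2/10) + 10^(68.5/10) + 10^(68.8/10)) = 10·log₁₀(15980000) = 72.0 dB SPL.

72.0 dB SPL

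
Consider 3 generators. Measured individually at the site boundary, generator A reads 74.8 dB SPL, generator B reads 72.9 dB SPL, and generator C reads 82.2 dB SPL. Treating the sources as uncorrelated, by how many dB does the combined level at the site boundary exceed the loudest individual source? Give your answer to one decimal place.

1.1 dB

Incoherent sources sum as intensities:
L_total = 10·log₁₀(10^(74.8/10) + 10^(72.9/10) + 10^(82.2/10)) = 83.34 dB SPL.
Excess over the loudest (82.2 dB): 83.34 − 82.2 = 1.1 dB.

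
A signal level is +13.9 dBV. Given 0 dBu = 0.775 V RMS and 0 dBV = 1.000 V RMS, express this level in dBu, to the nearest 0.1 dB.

The offset between the scales is 20·log₁₀(0.775/1.000) = −2.214 dB.
So dBu = +13.9 + 2.214 = +16.1 dBu.

+16.1 dBu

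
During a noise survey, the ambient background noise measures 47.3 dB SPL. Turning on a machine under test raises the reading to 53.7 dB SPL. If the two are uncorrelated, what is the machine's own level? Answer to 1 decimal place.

Subtract intensities: L_src = 10·log₁₀(10^(L_total/10) − 10^(L_bg/10)).
L_src = 10·log₁₀(10^(53.7/10) − 10^(47.3/10)) = 10·log₁₀(180700) = 52.6 dB SPL.

52.6 dB SPL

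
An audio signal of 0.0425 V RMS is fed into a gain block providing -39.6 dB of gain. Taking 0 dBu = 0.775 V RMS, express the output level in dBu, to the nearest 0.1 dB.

Input level: 20·log₁₀(0.0425/0.775) = -25.22 dBu.
Output: -25.22 − 39.6 = -64.8 dBu.

-64.8 dBu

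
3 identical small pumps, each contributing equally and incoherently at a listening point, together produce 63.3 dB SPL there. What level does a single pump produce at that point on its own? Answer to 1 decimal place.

58.5 dB SPL

3 equal incoherent sources add 10·log₁₀(3) = 4.77 dB over one source.
L_one = 63.3 − 4.77 = 58.5 dB SPL.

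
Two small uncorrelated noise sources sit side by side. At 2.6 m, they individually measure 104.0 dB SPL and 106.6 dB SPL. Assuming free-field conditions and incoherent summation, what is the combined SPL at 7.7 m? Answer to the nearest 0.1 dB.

99.1 dB SPL

Combined at 2.6 m: 10·log₁₀(10^(104.0/10)+10^(106.6/10)) = 108.50 dB SPL.
Then apply −20·log₁₀(7.7/2.6) = -9.43 dB → 99.1 dB SPL.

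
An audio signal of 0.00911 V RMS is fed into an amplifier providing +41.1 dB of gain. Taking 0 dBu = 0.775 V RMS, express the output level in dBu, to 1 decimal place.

+2.5 dBu

Input level: 20·log₁₀(0.00911/0.775) = -38.60 dBu.
Output: -38.60 + 41.1 = +2.5 dBu.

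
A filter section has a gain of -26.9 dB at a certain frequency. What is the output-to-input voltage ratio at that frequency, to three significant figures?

Voltage ratio = 10^(dB/20).
10^(-26.9/20) = 10^(-1.345) = 0.0452.

0.0452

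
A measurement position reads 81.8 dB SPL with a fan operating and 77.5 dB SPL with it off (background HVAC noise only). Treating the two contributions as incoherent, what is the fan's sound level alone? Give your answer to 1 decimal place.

79.8 dB SPL

Remove the background by subtracting linear intensities:
L_src = 10·log₁₀(10^(81.8/10) − 10^(77.5/10)) = 10·log₁₀(95120000) = 79.8 dB SPL.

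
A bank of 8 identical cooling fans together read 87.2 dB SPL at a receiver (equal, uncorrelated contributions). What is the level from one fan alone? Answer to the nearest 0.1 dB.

78.2 dB SPL

8 equal incoherent sources add 10·log₁₀(8) = 9.03 dB over one source.
L_one = 87.2 − 9.03 = 78.2 dB SPL.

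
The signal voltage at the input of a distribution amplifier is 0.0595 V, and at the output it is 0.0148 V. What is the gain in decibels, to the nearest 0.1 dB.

Voltage is an amplitude quantity, so gain = 20·log₁₀(V_out/V_in).
20·log₁₀(0.0148/0.0595) = 20·log₁₀(0.2487) = -12.1 dB.

-12.1 dB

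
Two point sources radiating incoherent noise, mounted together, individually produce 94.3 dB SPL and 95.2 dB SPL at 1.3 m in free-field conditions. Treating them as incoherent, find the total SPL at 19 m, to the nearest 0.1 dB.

74.5 dB SPL

Combined at 1.3 m: 10·log₁₀(10^(94.3/10)+10^(95.2/10)) = 97.78 dB SPL.
Then apply −20·log₁₀(19/1.3) = -23.30 dB → 74.5 dB SPL.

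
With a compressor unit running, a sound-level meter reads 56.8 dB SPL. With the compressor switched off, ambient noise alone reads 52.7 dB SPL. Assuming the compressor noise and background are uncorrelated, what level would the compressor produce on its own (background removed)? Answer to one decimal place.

Remove the background by subtracting linear intensities:
L_src = 10·log₁₀(10^(56.8/10) − 10^(52.7/10)) = 10·log₁₀(292400) = 54.7 dB SPL.

54.7 dB SPL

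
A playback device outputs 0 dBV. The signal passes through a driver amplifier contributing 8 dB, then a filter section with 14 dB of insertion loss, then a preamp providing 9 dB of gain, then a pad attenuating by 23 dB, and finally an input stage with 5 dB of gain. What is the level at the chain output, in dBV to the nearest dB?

-15 dBV

In dB, series stages simply add:
0 + 8 − 14 + 9 − 23 + 5 = -15 dBV.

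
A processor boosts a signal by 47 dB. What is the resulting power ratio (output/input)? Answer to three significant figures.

Power ratio = 10^(dB/10).
10^(47/10) = 10^(4.700) = 50100.

50100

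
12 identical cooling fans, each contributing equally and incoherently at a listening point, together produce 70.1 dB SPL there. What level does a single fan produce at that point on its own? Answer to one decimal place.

12 equal incoherent sources add 10·log₁₀(12) = 10.79 dB over one source.
L_one = 70.1 − 10.79 = 59.3 dB SPL.

59.3 dB SPL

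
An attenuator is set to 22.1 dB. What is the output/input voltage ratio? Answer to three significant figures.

Voltage ratio = 10^(dB/20).
10^(-22.1/20) = 10^(-1.105) = 0.0785.

0.0785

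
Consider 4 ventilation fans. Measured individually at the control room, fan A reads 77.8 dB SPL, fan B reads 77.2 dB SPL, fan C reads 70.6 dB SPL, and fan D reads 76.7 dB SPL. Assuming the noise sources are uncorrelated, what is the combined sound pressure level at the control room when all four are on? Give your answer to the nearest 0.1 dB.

82.3 dB SPL

Add the sources as powers (linear), then convert back to dB:
L_total = 10·log₁₀(10^(77.8/10) + 10^(77.2/10) + 10^(70.6/10) + 10^(76.7/10)) = 10·log₁₀(171000000) = 82.3 dB SPL.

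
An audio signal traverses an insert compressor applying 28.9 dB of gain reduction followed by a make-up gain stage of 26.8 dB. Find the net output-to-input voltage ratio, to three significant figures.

0.785

Net gain = (−28.9) + 26.8 = -2.1 dB.
Voltage ratio = 10^(-2.1/20) = 0.785.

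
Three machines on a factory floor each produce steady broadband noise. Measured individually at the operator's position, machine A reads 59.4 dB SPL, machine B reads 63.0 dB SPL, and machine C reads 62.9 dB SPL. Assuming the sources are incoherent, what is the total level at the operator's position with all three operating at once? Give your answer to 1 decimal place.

66.8 dB SPL

Incoherent sources sum as intensities:
L_total = 10·log₁₀(10^(59.4/10) + 10^(63.0/10) + 10^(62.9/10)) = 10·log₁₀(4816000) = 66.8 dB SPL.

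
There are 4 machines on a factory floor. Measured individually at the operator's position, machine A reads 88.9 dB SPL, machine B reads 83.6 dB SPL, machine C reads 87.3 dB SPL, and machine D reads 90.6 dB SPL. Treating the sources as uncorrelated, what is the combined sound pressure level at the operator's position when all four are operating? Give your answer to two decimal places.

94.30 dB SPL

Uncorrelated sources add in intensity (power), not in dB.
L_total = 10·log₁₀(10^(88.9/10) + 10^(83.6/10) + 10^(87.3/10) + 10^(90.6/10)) = 10·log₁₀(2691000000) = 94.30 dB SPL.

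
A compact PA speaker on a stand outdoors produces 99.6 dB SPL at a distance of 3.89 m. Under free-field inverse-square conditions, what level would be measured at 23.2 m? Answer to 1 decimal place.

Free-field point source: level drops by 20·log₁₀ of the distance ratio.
ΔL = −20·log₁₀(23.2/3.89) = -15.51 dB, so L₂ = 99.6 + (-15.51) = 84.1 dB SPL.

84.1 dB SPL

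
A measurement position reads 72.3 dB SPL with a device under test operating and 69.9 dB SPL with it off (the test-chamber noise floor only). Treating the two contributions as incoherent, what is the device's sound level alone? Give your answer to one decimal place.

68.6 dB SPL

Subtract intensities: L_src = 10·log₁₀(10^(L_total/10) − 10^(L_bg/10)).
L_src = 10·log₁₀(10^(72.3/10) − 10^(69.9/10)) = 10·log₁₀(7210000) = 68.6 dB SPL.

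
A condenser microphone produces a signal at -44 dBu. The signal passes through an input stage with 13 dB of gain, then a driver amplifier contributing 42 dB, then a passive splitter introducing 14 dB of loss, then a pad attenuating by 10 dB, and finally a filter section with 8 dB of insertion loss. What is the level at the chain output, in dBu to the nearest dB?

In dB, series stages simply add:
-44 + 13 + 42 − 14 − 10 − 8 = -21 dBu.

-21 dBu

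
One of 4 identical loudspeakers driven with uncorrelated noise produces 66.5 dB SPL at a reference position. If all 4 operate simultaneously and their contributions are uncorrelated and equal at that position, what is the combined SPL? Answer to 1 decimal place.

72.5 dB SPL

4 equal incoherent sources raise the level by 10·log₁₀(4) = 6.02 dB.
L_total = 66.5 + 6.02 = 72.5 dB SPL.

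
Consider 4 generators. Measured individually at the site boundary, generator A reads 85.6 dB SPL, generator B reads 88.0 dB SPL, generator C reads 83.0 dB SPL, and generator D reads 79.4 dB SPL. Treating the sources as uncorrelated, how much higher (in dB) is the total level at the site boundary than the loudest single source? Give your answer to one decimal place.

Uncorrelated sources add in intensity (power), not in dB.
L_total = 10·log₁₀(10^(85.6/10) + 10^(88.0/10) + 10^(83.0/10) + 10^(79.4/10)) = 91.07 dB SPL.
Excess over the loudest (88.0 dB): 91.07 − 88.0 = 3.1 dB.

3.1 dB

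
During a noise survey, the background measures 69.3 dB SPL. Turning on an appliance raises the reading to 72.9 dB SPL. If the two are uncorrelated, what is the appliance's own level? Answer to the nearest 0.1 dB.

70.4 dB SPL

Subtract intensities: L_src = 10·log₁₀(10^(L_total/10) − 10^(L_bg/10)).
L_src = 10·log₁₀(10^(72.9/10) − 10^(69.3/10)) = 10·log₁₀(10990000) = 70.4 dB SPL.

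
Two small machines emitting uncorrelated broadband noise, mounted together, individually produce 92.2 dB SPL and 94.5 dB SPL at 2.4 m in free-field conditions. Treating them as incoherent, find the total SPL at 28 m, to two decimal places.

75.17 dB SPL

Combined at 2.4 m: 10·log₁₀(10^(92.2/10)+10^(94.5/10)) = 96.511 dB SPL.
Then apply −20·log₁₀(28/2.4) = -21.339 dB → 75.17 dB SPL.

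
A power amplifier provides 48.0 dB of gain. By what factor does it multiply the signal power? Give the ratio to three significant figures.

63100

Power ratio = 10^(dB/10).
10^(48.0/10) = 10^(4.800) = 63100.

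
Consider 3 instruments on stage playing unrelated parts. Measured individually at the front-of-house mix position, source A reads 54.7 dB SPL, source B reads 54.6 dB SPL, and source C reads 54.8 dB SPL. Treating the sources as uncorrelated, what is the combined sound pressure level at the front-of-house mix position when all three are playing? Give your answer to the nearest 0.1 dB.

59.5 dB SPL

Incoherent sources sum as intensities:
L_total = 10·log₁₀(10^(54.7/10) + 10^(54.6/10) + 10^(54.8/10)) = 10·log₁₀(885500) = 59.5 dB SPL.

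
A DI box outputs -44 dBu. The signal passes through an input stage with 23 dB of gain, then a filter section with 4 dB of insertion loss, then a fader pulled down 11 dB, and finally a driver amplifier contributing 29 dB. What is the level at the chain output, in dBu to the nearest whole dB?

-7 dBu

In dB, series stages simply add:
-44 + 23 − 4 − 11 + 29 = -7 dBu.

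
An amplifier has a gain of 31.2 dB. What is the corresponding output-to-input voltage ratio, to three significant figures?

36.3

Voltage ratio = 10^(dB/20).
10^(31.2/20) = 10^(1.560) = 36.3.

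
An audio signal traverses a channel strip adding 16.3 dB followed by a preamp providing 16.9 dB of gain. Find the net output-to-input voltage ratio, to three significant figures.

Net gain = 16.3 + 16.9 = 33.2 dB.
Voltage ratio = 10^(33.2/20) = 45.7.

45.7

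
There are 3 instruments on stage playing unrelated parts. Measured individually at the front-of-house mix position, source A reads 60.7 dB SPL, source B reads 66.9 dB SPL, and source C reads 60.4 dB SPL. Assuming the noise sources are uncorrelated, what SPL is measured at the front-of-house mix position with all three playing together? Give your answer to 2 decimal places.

68.55 dB SPL

Uncorrelated sources add in intensity (power), not in dB.
L_total = 10·log₁₀(10^(60.7/10) + 10^(66.9/10) + 10^(60.4/10)) = 10·log₁₀(7169000) = 68.55 dB SPL.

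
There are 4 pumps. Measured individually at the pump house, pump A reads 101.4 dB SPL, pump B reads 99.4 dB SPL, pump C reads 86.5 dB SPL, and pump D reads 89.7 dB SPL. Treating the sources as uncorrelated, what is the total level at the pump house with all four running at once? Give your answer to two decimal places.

103.78 dB SPL

Incoherent sources sum as intensities:
L_total = 10·log₁₀(10^(101.4/10) + 10^(99.4/10) + 10^(86.5/10) + 10^(89.7/10)) = 10·log₁₀(23893000000) = 103.78 dB SPL.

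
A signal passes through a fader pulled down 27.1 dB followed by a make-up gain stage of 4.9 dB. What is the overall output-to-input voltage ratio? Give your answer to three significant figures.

Net gain = (−27.1) + 4.9 = -22.2 dB.
Voltage ratio = 10^(-22.2/20) = 0.0776.

0.0776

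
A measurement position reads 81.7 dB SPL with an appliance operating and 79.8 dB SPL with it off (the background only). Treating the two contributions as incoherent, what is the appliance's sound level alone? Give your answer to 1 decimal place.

77.2 dB SPL

Remove the background by subtracting linear intensities:
L_src = 10·log₁₀(10^(81.7/10) − 10^(79.8/10)) = 10·log₁₀(52410000) = 77.2 dB SPL.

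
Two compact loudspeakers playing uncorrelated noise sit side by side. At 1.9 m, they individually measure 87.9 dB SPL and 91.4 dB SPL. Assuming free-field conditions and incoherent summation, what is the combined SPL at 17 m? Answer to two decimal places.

73.97 dB SPL

Combined at 1.9 m: 10·log₁₀(10^(87.9/10)+10^(91.4/10)) = 93.004 dB SPL.
Then apply −20·log₁₀(17/1.9) = -19.034 dB → 73.97 dB SPL.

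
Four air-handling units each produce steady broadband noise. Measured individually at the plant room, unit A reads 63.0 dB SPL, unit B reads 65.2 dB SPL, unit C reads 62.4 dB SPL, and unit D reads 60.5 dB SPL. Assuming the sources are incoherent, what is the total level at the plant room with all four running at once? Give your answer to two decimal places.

69.12 dB SPL

Add the sources as powers (linear), then convert back to dB:
L_total = 10·log₁₀(10^(63.0/10) + 10^(65.2/10) + 10^(62.4/10) + 10^(60.5/10)) = 10·log₁₀(8166000) = 69.12 dB SPL.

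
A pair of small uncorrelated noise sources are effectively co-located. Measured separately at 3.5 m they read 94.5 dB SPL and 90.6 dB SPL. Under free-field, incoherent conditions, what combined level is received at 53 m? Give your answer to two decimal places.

Combined at 3.5 m: 10·log₁₀(10^(94.5/10)+10^(90.6/10)) = 95.984 dB SPL.
Then apply −20·log₁₀(53/3.5) = -23.604 dB → 72.38 dB SPL.

72.38 dB SPL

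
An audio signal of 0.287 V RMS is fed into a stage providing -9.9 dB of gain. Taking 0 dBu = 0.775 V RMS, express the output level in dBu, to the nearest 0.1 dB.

-18.5 dBu

Input level: 20·log₁₀(0.287/0.775) = -8.63 dBu.
Output: -8.63 − 9.9 = -18.5 dBu.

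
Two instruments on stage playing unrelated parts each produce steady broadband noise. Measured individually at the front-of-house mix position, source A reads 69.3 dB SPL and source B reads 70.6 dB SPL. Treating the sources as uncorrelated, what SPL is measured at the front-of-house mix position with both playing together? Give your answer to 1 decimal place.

73.0 dB SPL

Uncorrelated sources add in intensity (power), not in dB.
L_total = 10·log₁₀(10^(69.3/10) + 10^(70.6/10)) = 10·log₁₀(19990000) = 73.0 dB SPL.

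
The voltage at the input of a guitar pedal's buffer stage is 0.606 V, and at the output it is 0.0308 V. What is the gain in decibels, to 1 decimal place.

Voltage is an amplitude quantity, so gain = 20·log₁₀(V_out/V_in).
20·log₁₀(0.0308/0.606) = 20·log₁₀(0.05083) = -25.9 dB.

-25.9 dB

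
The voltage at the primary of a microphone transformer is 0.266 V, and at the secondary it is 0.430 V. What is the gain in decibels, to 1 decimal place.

For a voltage ratio, dB = 20·log₁₀(V₂/V₁).
20·log₁₀(0.430/0.266) = 20·log₁₀(1.617) = 4.2 dB.

4.2 dB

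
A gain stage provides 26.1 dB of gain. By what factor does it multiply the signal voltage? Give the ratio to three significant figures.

20.2

Voltage ratio = 10^(dB/20).
10^(26.1/20) = 10^(1.305) = 20.2.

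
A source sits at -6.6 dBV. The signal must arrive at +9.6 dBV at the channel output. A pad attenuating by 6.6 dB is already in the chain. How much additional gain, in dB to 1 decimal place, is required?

The required make-up gain is the shortfall in the dB sum.
G = +9.6 − (-6.6) + 6.6 = 22.8 dB.

22.8 dB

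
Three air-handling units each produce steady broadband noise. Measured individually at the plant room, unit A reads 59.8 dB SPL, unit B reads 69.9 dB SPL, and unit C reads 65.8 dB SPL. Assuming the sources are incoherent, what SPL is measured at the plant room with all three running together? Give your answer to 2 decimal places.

71.62 dB SPL

Uncorrelated sources add in intensity (power), not in dB.
L_total = 10·log₁₀(10^(59.8/10) + 10^(69.9/10) + 10^(65.8/10)) = 10·log₁₀(14530000) = 71.62 dB SPL.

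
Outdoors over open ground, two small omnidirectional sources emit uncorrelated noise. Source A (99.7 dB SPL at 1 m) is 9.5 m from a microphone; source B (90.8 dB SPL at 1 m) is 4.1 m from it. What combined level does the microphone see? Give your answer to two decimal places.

At the listener: L_A = 99.7 − 20·log₁₀(9.5) = 80.146 dB; L_B = 90.8 − 20·log₁₀(4.1) = 78.544 dB.
Combined: 10·log₁₀(10^(80.146/10)+10^(78.544/10)) = 82.43 dB SPL.

82.43 dB SPL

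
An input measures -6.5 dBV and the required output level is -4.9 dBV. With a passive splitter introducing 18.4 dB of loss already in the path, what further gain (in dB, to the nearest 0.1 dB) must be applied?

20.0 dB

The required make-up gain is the shortfall in the dB sum.
G = -4.9 − (-6.5) + 18.4 = 20.0 dB.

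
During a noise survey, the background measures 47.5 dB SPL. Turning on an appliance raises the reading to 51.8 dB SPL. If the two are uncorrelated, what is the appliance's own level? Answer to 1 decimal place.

Background correction is a power subtraction:
L_src = 10·log₁₀(10^(51.8/10) − 10^(47.5/10)) = 10·log₁₀(95120) = 49.8 dB SPL.

49.8 dB SPL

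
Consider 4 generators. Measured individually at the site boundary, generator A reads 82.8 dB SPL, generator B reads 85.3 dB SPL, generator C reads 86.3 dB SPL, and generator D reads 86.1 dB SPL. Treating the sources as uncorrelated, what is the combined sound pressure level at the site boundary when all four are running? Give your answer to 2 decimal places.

Add the sources as powers (linear), then convert back to dB:
L_total = 10·log₁₀(10^(82.8/10) + 10^(85.3/10) + 10^(86.3/10) + 10^(86.1/10)) = 10·log₁₀(1363000000) = 91.35 dB SPL.

91.35 dB SPL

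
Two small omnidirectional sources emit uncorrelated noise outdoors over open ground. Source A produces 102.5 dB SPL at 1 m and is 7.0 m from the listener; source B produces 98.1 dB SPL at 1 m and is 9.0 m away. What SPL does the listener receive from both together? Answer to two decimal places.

86.46 dB SPL

At the listener: L_A = 102.5 − 20·log₁₀(7.0) = 85.598 dB; L_B = 98.1 − 20·log₁₀(9.0) = 79.015 dB.
Combined: 10·log₁₀(10^(85.598/10)+10^(79.015/10)) = 86.46 dB SPL.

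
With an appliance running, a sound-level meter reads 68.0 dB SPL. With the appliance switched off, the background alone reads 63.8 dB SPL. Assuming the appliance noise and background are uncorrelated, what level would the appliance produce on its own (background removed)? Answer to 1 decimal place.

65.9 dB SPL

Subtract intensities: L_src = 10·log₁₀(10^(L_total/10) − 10^(L_bg/10)).
L_src = 10·log₁₀(10^(68.0/10) − 10^(63.8/10)) = 10·log₁₀(3911000) = 65.9 dB SPL.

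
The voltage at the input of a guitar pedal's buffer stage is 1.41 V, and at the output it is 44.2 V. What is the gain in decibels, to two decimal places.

For a voltage ratio, dB = 20·log₁₀(V₂/V₁).
20·log₁₀(44.2/1.41) = 20·log₁₀(31.35) = 29.92 dB.

29.92 dB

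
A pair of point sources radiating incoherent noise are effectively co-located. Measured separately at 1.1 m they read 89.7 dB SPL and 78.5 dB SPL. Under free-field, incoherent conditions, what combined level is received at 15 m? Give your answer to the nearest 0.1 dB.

Combined at 1.1 m: 10·log₁₀(10^(89.7/10)+10^(78.5/10)) = 90.02 dB SPL.
Then apply −20·log₁₀(15/1.1) = -22.69 dB → 67.3 dB SPL.

67.3 dB SPL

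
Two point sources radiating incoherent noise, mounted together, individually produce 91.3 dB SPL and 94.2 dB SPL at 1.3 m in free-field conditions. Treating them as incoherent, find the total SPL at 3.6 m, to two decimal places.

87.15 dB SPL

Combined at 1.3 m: 10·log₁₀(10^(91.3/10)+10^(94.2/10)) = 95.998 dB SPL.
Then apply −20·log₁₀(3.6/1.3) = -8.847 dB → 87.15 dB SPL.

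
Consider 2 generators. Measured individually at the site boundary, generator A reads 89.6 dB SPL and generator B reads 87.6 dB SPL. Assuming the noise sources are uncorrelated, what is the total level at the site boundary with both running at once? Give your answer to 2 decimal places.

Incoherent sources sum as intensities:
L_total = 10·log₁₀(10^(89.6/10) + 10^(87.6/10)) = 10·log₁₀(1487000000) = 91.72 dB SPL.

91.72 dB SPL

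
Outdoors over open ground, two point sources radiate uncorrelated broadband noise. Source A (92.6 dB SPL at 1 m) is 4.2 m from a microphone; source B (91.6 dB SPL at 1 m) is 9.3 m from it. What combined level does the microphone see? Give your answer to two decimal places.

At the listener: L_A = 92.6 − 20·log₁₀(4.2) = 80.135 dB; L_B = 91.6 − 20·log₁₀(9.3) = 72.230 dB.
Combined: 10·log₁₀(10^(80.135/10)+10^(72.230/10)) = 80.79 dB SPL.

80.79 dB SPL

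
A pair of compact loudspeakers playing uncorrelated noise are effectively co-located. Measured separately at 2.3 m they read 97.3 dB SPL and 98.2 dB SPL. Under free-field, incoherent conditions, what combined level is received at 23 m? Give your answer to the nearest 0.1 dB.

80.8 dB SPL

Combined at 2.3 m: 10·log₁₀(10^(97.3/10)+10^(98.2/10)) = 100.78 dB SPL.
Then apply −20·log₁₀(23/2.3) = -20.00 dB → 80.8 dB SPL.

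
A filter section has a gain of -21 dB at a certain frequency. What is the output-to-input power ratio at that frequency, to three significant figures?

0.00794

Power ratio = 10^(dB/10).
10^(-21/10) = 10^(-2.100) = 0.00794.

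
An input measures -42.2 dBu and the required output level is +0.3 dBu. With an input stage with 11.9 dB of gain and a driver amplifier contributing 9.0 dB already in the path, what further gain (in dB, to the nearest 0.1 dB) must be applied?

The required make-up gain is the shortfall in the dB sum.
G = +0.3 − (-42.2) − 11.9 − 9.0 = 21.6 dB.

21.6 dB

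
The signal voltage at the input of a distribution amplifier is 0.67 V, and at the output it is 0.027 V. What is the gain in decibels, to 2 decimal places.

-27.89 dB

Voltage ratio → dB uses the 20·log₁₀ form:
20·log₁₀(0.027/0.67) = 20·log₁₀(0.04030) = -27.89 dB.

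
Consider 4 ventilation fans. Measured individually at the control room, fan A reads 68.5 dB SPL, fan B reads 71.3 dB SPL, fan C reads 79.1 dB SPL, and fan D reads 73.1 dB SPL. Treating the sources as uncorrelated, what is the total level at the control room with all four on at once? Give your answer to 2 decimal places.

80.87 dB SPL

Uncorrelated sources add in intensity (power), not in dB.
L_total = 10·log₁₀(10^(68.5/10) + 10^(71.3/10) + 10^(79.1/10) + 10^(73.1/10)) = 10·log₁₀(122300000) = 80.87 dB SPL.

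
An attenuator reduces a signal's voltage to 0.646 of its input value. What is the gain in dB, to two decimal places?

Voltage is an amplitude quantity, so gain = 20·log₁₀(V_out/V_in).
20·log₁₀(0.646) = -3.80 dB.

-3.80 dB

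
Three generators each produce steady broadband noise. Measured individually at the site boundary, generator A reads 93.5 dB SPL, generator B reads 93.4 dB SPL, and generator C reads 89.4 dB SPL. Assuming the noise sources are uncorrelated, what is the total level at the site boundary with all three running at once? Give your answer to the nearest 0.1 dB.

Add the sources as powers (linear), then convert back to dB:
L_total = 10·log₁₀(10^(93.5/10) + 10^(93.4/10) + 10^(89.4/10)) = 10·log₁₀(5297000000) = 97.2 dB SPL.

97.2 dB SPL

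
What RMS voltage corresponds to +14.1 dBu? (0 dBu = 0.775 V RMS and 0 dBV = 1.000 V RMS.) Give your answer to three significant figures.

V = 0.775 V × 10^(+14.1/20).
= 0.775 × 5.070 = 3.93 V.

3.93 V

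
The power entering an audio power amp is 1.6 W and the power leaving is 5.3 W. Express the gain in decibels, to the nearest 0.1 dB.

Power is a power quantity, so gain = 10·log₁₀(P_out/P_in).
10·log₁₀(5.3/1.6) = 10·log₁₀(3.312) = 5.2 dB.

5.2 dB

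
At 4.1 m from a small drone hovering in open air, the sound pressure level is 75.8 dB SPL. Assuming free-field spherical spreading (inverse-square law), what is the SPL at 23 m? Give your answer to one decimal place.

60.8 dB SPL

Free-field point source: level drops by 20·log₁₀ of the distance ratio.
ΔL = −20·log₁₀(23/4.1) = -14.98 dB, so L₂ = 75.8 + (-14.98) = 60.8 dB SPL.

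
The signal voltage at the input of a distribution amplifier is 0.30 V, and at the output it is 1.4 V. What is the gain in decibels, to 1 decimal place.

Voltage ratio → dB uses the 20·log₁₀ form:
20·log₁₀(1.4/0.30) = 20·log₁₀(4.667) = 13.4 dB.

13.4 dB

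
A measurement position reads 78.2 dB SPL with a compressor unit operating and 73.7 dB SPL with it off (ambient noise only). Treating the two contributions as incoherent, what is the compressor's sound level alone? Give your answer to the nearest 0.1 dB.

76.3 dB SPL

Subtract intensities: L_src = 10·log₁₀(10^(L_total/10) − 10^(L_bg/10)).
L_src = 10·log₁₀(10^(78.2/10) − 10^(73.7/10)) = 10·log₁₀(42630000) = 76.3 dB SPL.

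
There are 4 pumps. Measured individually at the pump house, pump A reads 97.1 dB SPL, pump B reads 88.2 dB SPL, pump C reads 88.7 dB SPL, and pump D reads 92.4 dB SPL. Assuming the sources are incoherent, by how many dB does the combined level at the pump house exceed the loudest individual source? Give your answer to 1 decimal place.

2.1 dB

Uncorrelated sources add in intensity (power), not in dB.
L_total = 10·log₁₀(10^(97.1/10) + 10^(88.2/10) + 10^(88.7/10) + 10^(92.4/10)) = 99.17 dB SPL.
Excess over the loudest (97.1 dB): 99.17 − 97.1 = 2.1 dB.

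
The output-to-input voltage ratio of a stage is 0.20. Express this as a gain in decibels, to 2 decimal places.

Voltage ratio → dB uses the 20·log₁₀ form:
20·log₁₀(0.20) = -13.98 dB.

-13.98 dB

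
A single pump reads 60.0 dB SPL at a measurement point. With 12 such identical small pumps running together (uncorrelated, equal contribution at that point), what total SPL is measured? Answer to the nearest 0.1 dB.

70.8 dB SPL

12 equal incoherent sources raise the level by 10·log₁₀(12) = 10.79 dB.
L_total = 60.0 + 10.79 = 70.8 dB SPL.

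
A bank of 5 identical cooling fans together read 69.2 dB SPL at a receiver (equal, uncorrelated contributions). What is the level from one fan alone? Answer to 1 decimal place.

62.2 dB SPL

5 equal incoherent sources add 10·log₁₀(5) = 6.99 dB over one source.
L_one = 69.2 − 6.99 = 62.2 dB SPL.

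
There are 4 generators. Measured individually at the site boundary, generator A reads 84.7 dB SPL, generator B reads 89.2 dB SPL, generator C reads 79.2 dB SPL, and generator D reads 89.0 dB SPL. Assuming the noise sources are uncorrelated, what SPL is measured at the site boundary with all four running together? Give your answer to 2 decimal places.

Incoherent sources sum as intensities:
L_total = 10·log₁₀(10^(84.7/10) + 10^(89.2/10) + 10^(79.2/10) + 10^(89.0/10)) = 10·log₁₀(2004000000) = 93.02 dB SPL.

93.02 dB SPL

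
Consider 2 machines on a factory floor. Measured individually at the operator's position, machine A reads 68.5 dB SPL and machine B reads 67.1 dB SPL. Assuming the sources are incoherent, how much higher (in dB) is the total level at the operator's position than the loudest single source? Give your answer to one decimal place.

2.4 dB

Incoherent sources sum as intensities:
L_total = 10·log₁₀(10^(68.5/10) + 10^(67.1/10)) = 70.87 dB SPL.
Excess over the loudest (68.5 dB): 70.87 − 68.5 = 2.4 dB.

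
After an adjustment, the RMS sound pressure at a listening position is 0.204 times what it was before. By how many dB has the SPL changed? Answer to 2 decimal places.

SPL change from a pressure ratio uses the 20·log₁₀ form:
20·log₁₀(0.204) = -13.81 dB.

-13.81 dB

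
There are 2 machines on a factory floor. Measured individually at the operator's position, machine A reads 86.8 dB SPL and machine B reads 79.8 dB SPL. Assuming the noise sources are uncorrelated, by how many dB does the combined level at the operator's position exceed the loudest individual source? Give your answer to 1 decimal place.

Incoherent sources sum as intensities:
L_total = 10·log₁₀(10^(86.8/10) + 10^(79.8/10)) = 87.59 dB SPL.
Excess over the loudest (86.8 dB): 87.59 − 86.8 = 0.8 dB.

0.8 dB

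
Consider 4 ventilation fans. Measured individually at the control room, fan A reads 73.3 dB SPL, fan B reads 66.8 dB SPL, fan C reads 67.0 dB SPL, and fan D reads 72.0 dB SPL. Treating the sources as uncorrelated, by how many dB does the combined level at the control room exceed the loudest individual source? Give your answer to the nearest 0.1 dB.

3.4 dB

Incoherent sources sum as intensities:
L_total = 10·log₁₀(10^(73.3/10) + 10^(66.8/10) + 10^(67.0/10) + 10^(72.0/10)) = 76.72 dB SPL.
Excess over the loudest (73.3 dB): 76.72 − 73.3 = 3.4 dB.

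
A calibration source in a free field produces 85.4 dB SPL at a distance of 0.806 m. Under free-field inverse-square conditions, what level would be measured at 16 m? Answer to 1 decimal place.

For a point source in a free field, ΔL = −20·log₁₀(d₂/d₁).
ΔL = −20·log₁₀(16/0.806) = -25.96 dB, so L₂ = 85.4 + (-25.96) = 59.4 dB SPL.

59.4 dB SPL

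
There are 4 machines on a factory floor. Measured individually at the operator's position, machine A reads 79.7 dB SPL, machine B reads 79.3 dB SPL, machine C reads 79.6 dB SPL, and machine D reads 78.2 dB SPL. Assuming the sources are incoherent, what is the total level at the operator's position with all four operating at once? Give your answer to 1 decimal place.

85.3 dB SPL

Uncorrelated sources add in intensity (power), not in dB.
L_total = 10·log₁₀(10^(79.7/10) + 10^(79.3/10) + 10^(79.6/10) + 10^(78.2/10)) = 10·log₁₀(335700000) = 85.3 dB SPL.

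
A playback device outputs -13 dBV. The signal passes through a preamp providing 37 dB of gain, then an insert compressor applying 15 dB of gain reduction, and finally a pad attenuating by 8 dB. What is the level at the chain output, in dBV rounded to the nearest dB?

Gain stages sum in dB:
-13 + 37 − 15 − 8 = +1 dBV.

+1 dBV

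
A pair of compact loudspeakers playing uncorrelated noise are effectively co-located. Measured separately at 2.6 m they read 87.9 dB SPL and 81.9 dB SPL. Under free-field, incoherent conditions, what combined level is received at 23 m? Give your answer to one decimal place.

69.9 dB SPL

Combined at 2.6 m: 10·log₁₀(10^(87.9/10)+10^(81.9/10)) = 88.87 dB SPL.
Then apply −20·log₁₀(23/2.6) = -18.94 dB → 69.9 dB SPL.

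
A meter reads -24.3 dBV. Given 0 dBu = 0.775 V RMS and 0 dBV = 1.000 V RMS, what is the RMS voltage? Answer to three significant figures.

V = 1.000 V × 10^(-24.3/20).
= 1.000 × 0.06095 = 0.0610 V.

0.0610 V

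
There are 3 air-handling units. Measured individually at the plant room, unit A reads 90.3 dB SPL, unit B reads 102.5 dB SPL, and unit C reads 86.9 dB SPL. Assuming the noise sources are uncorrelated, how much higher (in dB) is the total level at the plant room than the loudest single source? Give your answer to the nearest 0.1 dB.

0.4 dB

Add the sources as powers (linear), then convert back to dB:
L_total = 10·log₁₀(10^(90.3/10) + 10^(102.5/10) + 10^(86.9/10)) = 102.87 dB SPL.
Excess over the loudest (102.5 dB): 102.87 − 102.5 = 0.4 dB.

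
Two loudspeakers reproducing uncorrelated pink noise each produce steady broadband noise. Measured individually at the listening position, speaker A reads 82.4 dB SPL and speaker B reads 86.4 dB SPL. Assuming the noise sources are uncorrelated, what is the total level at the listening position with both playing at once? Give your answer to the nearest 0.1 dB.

87.9 dB SPL

Uncorrelated sources add in intensity (power), not in dB.
L_total = 10·log₁₀(10^(82.4/10) + 10^(86.4/10)) = 10·log₁₀(610300000) = 87.9 dB SPL.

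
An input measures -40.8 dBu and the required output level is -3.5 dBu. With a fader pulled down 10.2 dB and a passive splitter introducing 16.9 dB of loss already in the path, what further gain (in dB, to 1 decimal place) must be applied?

64.4 dB

The required make-up gain is the shortfall in the dB sum.
G = -3.5 − (-40.8) + 10.2 + 16.9 = 64.4 dB.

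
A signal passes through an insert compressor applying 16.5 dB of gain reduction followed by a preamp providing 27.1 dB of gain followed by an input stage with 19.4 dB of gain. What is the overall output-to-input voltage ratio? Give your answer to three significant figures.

31.6

Net gain = (−16.5) + 27.1 + 19.4 = 30.0 dB.
Voltage ratio = 10^(30.0/20) = 31.6.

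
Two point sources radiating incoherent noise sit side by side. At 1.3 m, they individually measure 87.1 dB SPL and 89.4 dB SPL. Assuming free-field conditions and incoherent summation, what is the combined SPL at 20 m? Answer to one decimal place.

67.7 dB SPL

Combined at 1.3 m: 10·log₁₀(10^(87.1/10)+10^(89.4/10)) = 91.41 dB SPL.
Then apply −20·log₁₀(20/1.3) = -23.74 dB → 67.7 dB SPL.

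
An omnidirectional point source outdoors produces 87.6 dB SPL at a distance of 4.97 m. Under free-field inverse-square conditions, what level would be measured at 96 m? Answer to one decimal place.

For a point source in a free field, ΔL = −20·log₁₀(d₂/d₁).
ΔL = −20·log₁₀(96/4.97) = -25.72 dB, so L₂ = 87.6 + (-25.72) = 61.9 dB SPL.

61.9 dB SPL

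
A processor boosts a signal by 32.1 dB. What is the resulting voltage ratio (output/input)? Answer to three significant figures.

40.3

Voltage ratio = 10^(dB/20).
10^(32.1/20) = 10^(1.605) = 40.3.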